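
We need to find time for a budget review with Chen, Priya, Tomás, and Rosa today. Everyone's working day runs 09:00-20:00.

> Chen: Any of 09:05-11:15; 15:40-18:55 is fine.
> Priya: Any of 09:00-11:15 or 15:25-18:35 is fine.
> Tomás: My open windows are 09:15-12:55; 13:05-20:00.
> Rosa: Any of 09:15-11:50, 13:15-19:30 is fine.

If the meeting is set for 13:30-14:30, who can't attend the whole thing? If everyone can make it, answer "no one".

Chen: not fully free for 13:30-14:30. Priya: not fully free for 13:30-14:30. Tomás: free for 13:30-14:30. Rosa: free for 13:30-14:30.

Chen, Priya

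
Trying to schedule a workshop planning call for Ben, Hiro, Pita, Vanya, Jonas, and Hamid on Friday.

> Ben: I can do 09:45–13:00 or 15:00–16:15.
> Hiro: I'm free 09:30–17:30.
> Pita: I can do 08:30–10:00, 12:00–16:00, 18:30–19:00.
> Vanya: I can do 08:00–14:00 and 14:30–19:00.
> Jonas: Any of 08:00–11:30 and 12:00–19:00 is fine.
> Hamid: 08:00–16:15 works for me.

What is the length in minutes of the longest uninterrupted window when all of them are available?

60

Ben ∩ Hiro: 09:45-13:00, 15:00-16:15.
Ben ∩ Hiro ∩ Pita: 09:45-10:00, 12:00-13:00, 15:00-16:00.
Ben ∩ Hiro ∩ Pita ∩ Vanya: 09:45-10:00, 12:00-13:00, 15:00-16:00.
Ben ∩ Hiro ∩ Pita ∩ Vanya ∩ Jonas: 09:45-10:00, 12:00-13:00, 15:00-16:00.
Ben ∩ Hiro ∩ Pita ∩ Vanya ∩ Jonas ∩ Hamid: 09:45-10:00, 12:00-13:00, 15:00-16:00.
The longest is 12:00-13:00 at 60 minutes.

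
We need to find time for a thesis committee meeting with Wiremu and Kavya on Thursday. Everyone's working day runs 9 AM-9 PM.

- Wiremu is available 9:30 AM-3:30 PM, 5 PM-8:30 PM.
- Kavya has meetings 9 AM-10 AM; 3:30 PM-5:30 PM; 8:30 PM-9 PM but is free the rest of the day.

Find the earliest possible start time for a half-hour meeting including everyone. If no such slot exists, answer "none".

10:00

Wiremu free: 09:30-15:30, 17:00-20:30.
Kavya free: 10:00-15:30, 17:30-20:30 (invert busy blocks within the working day).
Wiremu ∩ Kavya: 10:00-15:30, 17:30-20:30.
The first common window of at least 30 minutes is 10:00-15:30, so the earliest start is 10:00.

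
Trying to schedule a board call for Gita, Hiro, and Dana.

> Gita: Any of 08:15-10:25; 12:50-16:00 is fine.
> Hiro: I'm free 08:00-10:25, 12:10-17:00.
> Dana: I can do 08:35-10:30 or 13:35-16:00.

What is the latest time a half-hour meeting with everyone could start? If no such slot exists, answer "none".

Gita ∩ Hiro: 08:15-10:25, 12:50-16:00.
Gita ∩ Hiro ∩ Dana: 08:35-10:25, 13:35-16:00.
Those are the intersection windows.
The last common window of at least 30 minutes is 13:35-16:00; a 30-minute meeting can start as late as 15:30 and still end by 16:00.

15:30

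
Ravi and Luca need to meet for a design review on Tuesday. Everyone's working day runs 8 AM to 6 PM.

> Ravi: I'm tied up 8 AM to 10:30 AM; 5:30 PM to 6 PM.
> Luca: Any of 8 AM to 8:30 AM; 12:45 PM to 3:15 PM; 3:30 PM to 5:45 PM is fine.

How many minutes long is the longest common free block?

Ravi free: 10:30-17:30 (invert busy blocks within the working day).
Luca free: 08:00-08:30, 12:45-15:15, 15:30-17:45.
Ravi ∩ Luca: 12:45-15:15, 15:30-17:30.
The longest is 12:45-15:15 at 150 minutes.

150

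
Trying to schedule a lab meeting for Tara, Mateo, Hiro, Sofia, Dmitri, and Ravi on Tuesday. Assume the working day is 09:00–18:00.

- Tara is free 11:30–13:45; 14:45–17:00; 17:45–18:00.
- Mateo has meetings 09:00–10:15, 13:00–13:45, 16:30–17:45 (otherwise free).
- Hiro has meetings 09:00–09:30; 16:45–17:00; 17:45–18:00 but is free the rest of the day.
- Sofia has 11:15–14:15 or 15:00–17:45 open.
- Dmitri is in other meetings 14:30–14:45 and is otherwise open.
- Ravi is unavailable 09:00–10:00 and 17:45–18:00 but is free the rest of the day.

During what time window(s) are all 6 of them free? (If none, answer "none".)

Tara free: 11:30-13:45, 14:45-17:00, 17:45-18:00.
Mateo free: 10:15-13:00, 13:45-16:30, 17:45-18:00 (invert busy blocks within the working day).
Hiro free: 09:30-16:45, 17:00-17:45 (invert busy blocks within the working day).
Sofia free: 11:15-14:15, 15:00-17:45.
Dmitri free: 09:00-14:30, 14:45-18:00 (invert busy blocks within the working day).
Ravi free: 10:00-17:45 (invert busy blocks within the working day).
Tara ∩ Mateo: 11:30-13:00, 14:45-16:30, 17:45-18:00.
Tara ∩ Mateo ∩ Hiro: 11:30-13:00, 14:45-16:30.
Tara ∩ Mateo ∩ Hiro ∩ Sofia: 11:30-13:00, 15:00-16:30.
Tara ∩ Mateo ∩ Hiro ∩ Sofia ∩ Dmitri: 11:30-13:00, 15:00-16:30.
Tara ∩ Mateo ∩ Hiro ∩ Sofia ∩ Dmitri ∩ Ravi: 11:30-13:00, 15:00-16:30.

11:30-13:00, 15:00-16:30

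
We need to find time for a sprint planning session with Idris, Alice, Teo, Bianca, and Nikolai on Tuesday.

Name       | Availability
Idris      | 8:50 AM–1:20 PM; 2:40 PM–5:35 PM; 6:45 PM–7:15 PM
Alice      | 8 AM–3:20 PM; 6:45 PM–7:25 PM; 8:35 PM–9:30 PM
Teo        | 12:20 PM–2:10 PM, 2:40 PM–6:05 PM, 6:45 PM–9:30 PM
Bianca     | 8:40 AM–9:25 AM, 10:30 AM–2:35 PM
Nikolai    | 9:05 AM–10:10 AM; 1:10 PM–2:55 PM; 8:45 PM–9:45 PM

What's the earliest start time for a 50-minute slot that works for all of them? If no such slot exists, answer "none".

none

Idris ∩ Alice: 08:50-13:20, 14:40-15:20, 18:45-19:15.
Idris ∩ Alice ∩ Teo: 12:20-13:20, 14:40-15:20, 18:45-19:15.
Idris ∩ Alice ∩ Teo ∩ Bianca: 12:20-13:20.
Idris ∩ Alice ∩ Teo ∩ Bianca ∩ Nikolai: 13:10-13:20.
No common window is at least 50 minutes long.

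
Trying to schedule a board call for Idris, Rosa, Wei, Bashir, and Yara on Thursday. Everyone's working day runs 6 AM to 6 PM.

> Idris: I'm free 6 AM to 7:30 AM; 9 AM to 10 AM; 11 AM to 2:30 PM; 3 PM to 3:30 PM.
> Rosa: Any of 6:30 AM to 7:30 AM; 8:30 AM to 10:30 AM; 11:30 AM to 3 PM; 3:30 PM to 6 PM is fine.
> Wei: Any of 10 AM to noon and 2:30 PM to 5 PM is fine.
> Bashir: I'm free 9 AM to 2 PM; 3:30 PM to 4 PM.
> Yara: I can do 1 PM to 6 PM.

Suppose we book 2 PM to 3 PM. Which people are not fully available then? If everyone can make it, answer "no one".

Idris: not fully free for 14:00-15:00. Rosa: free for 14:00-15:00. Wei: not fully free for 14:00-15:00. Bashir: not fully free for 14:00-15:00. Yara: free for 14:00-15:00.

Bashir, Idris, Wei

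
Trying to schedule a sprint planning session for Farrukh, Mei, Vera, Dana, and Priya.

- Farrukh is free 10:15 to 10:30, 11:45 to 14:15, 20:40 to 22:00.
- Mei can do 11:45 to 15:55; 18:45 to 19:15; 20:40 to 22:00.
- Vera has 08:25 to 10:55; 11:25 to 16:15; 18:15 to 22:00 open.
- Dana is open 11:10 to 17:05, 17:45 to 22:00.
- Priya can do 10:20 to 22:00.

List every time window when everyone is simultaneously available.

11:45-14:15, 20:40-22:00

Farrukh ∩ Mei: 11:45-14:15, 20:40-22:00.
Farrukh ∩ Mei ∩ Vera: 11:45-14:15, 20:40-22:00.
Farrukh ∩ Mei ∩ Vera ∩ Dana: 11:45-14:15, 20:40-22:00.
Farrukh ∩ Mei ∩ Vera ∩ Dana ∩ Priya: 11:45-14:15, 20:40-22:00.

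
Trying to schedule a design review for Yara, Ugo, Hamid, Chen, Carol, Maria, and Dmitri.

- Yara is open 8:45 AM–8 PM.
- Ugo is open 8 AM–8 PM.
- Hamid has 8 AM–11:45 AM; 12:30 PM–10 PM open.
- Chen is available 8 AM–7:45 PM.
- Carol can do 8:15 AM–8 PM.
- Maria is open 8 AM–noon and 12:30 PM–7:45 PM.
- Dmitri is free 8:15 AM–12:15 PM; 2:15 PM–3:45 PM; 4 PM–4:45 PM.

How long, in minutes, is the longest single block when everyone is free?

180

Yara ∩ Ugo: 08:45-20:00.
Yara ∩ Ugo ∩ Hamid: 08:45-11:45, 12:30-20:00.
Yara ∩ Ugo ∩ Hamid ∩ Chen: 08:45-11:45, 12:30-19:45.
Yara ∩ Ugo ∩ Hamid ∩ Chen ∩ Carol: 08:45-11:45, 12:30-19:45.
Yara ∩ Ugo ∩ Hamid ∩ Chen ∩ Carol ∩ Maria: 08:45-11:45, 12:30-19:45.
Yara ∩ Ugo ∩ Hamid ∩ Chen ∩ Carol ∩ Maria ∩ Dmitri: 08:45-11:45, 14:15-15:45, 16:00-16:45.
So the common availability across everyone is 08:45-11:45, 14:15-15:45, 16:00-16:45.
The longest is 08:45-11:45 at 180 minutes.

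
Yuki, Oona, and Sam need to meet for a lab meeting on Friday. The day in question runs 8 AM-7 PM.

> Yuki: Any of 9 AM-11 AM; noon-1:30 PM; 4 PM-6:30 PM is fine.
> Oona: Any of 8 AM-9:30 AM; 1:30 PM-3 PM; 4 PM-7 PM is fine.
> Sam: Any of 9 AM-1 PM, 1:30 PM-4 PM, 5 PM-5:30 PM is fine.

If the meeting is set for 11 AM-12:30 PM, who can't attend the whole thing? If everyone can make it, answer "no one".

Yuki: not fully free for 11:00-12:30. Oona: not fully free for 11:00-12:30. Sam: free for 11:00-12:30.

Oona, Yuki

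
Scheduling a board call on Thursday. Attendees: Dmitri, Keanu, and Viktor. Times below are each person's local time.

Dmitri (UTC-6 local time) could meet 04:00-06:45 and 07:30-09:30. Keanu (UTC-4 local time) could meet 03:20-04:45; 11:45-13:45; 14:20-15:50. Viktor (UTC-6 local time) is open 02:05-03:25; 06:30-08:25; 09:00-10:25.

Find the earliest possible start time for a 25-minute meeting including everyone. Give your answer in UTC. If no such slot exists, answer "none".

none

Dmitri in UTC: 10:00-12:45, 13:30-15:30 (add 6h to convert from UTC-6).
Keanu in UTC: 07:20-08:45, 15:45-17:45, 18:20-19:50 (add 4h to convert from UTC-4).
Viktor in UTC: 08:05-09:25, 12:30-14:25, 15:00-16:25 (add 6h to convert from UTC-6).
Dmitri ∩ Keanu: ∅.
Dmitri ∩ Keanu ∩ Viktor: ∅.
There is no time when everyone is free.
No common window is at least 25 minutes long.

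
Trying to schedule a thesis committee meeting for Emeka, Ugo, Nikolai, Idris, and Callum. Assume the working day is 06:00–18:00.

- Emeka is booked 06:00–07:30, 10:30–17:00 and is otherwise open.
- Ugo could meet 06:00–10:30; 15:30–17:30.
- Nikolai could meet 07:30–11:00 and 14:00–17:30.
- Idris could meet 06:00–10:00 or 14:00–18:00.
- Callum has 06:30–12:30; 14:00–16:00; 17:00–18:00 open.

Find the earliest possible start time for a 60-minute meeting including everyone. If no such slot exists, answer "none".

07:30

Emeka free: 07:30-10:30, 17:00-18:00 (invert busy blocks within the working day).
Ugo free: 06:00-10:30, 15:30-17:30.
Nikolai free: 07:30-11:00, 14:00-17:30.
Idris free: 06:00-10:00, 14:00-18:00.
Callum free: 06:30-12:30, 14:00-16:00, 17:00-18:00.
Emeka ∩ Ugo: 07:30-10:30, 17:00-17:30.
Emeka ∩ Ugo ∩ Nikolai: 07:30-10:30, 17:00-17:30.
Emeka ∩ Ugo ∩ Nikolai ∩ Idris: 07:30-10:00, 17:00-17:30.
Emeka ∩ Ugo ∩ Nikolai ∩ Idris ∩ Callum: 07:30-10:00, 17:00-17:30.
The first common window of at least 60 minutes is 07:30-10:00, so the earliest start is 07:30.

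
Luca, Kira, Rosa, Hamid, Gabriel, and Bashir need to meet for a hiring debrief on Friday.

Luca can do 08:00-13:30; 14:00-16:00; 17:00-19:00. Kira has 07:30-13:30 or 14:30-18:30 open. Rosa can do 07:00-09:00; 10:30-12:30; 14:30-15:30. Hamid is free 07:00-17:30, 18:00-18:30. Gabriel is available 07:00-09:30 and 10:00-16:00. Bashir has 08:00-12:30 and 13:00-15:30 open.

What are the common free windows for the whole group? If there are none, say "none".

08:00-09:00, 10:30-12:30, 14:30-15:30

Luca ∩ Kira: 08:00-13:30, 14:30-16:00, 17:00-18:30.
Luca ∩ Kira ∩ Rosa: 08:00-09:00, 10:30-12:30, 14:30-15:30.
Luca ∩ Kira ∩ Rosa ∩ Hamid: 08:00-09:00, 10:30-12:30, 14:30-15:30.
Luca ∩ Kira ∩ Rosa ∩ Hamid ∩ Gabriel: 08:00-09:00, 10:30-12:30, 14:30-15:30.
Luca ∩ Kira ∩ Rosa ∩ Hamid ∩ Gabriel ∩ Bashir: 08:00-09:00, 10:30-12:30, 14:30-15:30.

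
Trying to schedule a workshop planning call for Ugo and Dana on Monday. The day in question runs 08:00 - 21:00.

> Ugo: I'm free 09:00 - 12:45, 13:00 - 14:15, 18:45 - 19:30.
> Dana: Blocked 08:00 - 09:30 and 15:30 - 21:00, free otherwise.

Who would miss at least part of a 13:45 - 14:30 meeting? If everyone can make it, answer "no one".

Ugo

Ugo free: 09:00-12:45, 13:00-14:15, 18:45-19:30.
Dana free: 09:30-15:30 (invert busy blocks within the working day).
Ugo: not fully free for 13:45-14:30. Dana: free for 13:45-14:30.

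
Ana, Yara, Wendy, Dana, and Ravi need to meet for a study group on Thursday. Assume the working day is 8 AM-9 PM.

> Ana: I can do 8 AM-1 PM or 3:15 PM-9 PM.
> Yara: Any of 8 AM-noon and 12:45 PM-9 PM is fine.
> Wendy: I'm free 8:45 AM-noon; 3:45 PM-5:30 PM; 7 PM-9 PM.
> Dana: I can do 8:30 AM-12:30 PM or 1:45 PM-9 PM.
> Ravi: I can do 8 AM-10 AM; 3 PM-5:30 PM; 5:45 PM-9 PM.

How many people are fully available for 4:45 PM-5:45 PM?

3

Ana, Yara, and Dana can make the full 16:45-17:45 slot — that's 3.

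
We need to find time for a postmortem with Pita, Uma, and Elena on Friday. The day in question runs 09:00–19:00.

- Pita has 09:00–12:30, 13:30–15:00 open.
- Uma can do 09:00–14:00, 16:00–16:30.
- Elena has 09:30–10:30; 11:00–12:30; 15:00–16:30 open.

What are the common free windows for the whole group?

Pita ∩ Uma: 09:00-12:30, 13:30-14:00.
Pita ∩ Uma ∩ Elena: 09:30-10:30, 11:00-12:30.
Those are the intersection windows.

09:30-10:30, 11:00-12:30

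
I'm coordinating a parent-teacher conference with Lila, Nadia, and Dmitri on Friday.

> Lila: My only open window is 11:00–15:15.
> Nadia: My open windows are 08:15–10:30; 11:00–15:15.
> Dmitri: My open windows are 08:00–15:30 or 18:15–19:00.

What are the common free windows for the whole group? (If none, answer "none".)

Lila ∩ Nadia: 11:00-15:15.
Lila ∩ Nadia ∩ Dmitri: 11:00-15:15.
So the common availability across everyone is 11:00-15:15.

11:00-15:15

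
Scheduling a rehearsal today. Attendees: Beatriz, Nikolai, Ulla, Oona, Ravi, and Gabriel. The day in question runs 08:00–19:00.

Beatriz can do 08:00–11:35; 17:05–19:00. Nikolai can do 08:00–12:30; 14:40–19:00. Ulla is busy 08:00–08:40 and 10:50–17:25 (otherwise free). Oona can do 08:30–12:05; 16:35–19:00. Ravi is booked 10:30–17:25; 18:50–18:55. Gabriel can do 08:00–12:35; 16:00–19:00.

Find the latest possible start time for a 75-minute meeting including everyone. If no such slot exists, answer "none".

Beatriz free: 08:00-11:35, 17:05-19:00.
Nikolai free: 08:00-12:30, 14:40-19:00.
Ulla free: 08:40-10:50, 17:25-19:00 (invert busy blocks within the working day).
Oona free: 08:30-12:05, 16:35-19:00.
Ravi free: 08:00-10:30, 17:25-18:50, 18:55-19:00 (invert busy blocks within the working day).
Gabriel free: 08:00-12:35, 16:00-19:00.
Beatriz ∩ Nikolai: 08:00-11:35, 17:05-19:00.
Beatriz ∩ Nikolai ∩ Ulla: 08:40-10:50, 17:25-19:00.
Beatriz ∩ Nikolai ∩ Ulla ∩ Oona: 08:40-10:50, 17:25-19:00.
Beatriz ∩ Nikolai ∩ Ulla ∩ Oona ∩ Ravi: 08:40-10:30, 17:25-18:50, 18:55-19:00.
Beatriz ∩ Nikolai ∩ Ulla ∩ Oona ∩ Ravi ∩ Gabriel: 08:40-10:30, 17:25-18:50, 18:55-19:00.
The last common window of at least 75 minutes is 17:25-18:50; a 75-minute meeting can start as late as 17:35 and still end by 18:50.

17:35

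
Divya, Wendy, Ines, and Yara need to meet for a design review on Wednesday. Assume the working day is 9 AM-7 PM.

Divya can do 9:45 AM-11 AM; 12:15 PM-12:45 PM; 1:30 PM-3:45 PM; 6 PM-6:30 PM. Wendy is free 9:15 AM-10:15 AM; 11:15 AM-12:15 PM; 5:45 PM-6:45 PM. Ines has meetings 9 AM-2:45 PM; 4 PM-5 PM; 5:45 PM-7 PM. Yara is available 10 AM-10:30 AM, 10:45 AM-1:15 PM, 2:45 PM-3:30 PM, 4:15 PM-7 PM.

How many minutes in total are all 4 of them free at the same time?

0

Divya free: 09:45-11:00, 12:15-12:45, 13:30-15:45, 18:00-18:30.
Wendy free: 09:15-10:15, 11:15-12:15, 17:45-18:45.
Ines free: 14:45-16:00, 17:00-17:45 (invert busy blocks within the working day).
Yara free: 10:00-10:30, 10:45-13:15, 14:45-15:30, 16:15-19:00.
Divya ∩ Wendy: 09:45-10:15, 18:00-18:30.
Divya ∩ Wendy ∩ Ines: ∅.
Divya ∩ Wendy ∩ Ines ∩ Yara: ∅.
There is no time when everyone is free.
There is no common window, so the total is 0 minutes.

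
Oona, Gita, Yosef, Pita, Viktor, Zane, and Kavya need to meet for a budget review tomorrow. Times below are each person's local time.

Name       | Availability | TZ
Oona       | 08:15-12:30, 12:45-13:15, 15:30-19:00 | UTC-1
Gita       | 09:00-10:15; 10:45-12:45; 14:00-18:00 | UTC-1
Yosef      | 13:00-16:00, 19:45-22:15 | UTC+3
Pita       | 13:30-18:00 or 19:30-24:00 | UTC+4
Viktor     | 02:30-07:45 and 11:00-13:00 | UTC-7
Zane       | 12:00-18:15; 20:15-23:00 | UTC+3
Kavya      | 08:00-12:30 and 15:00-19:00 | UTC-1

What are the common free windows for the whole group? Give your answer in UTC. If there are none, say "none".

10:00-11:15, 11:45-13:00, 18:00-19:00

Oona in UTC: 09:15-13:30, 13:45-14:15, 16:30-20:00 (add 1h to convert from UTC-1).
Gita in UTC: 10:00-11:15, 11:45-13:45, 15:00-19:00 (add 1h to convert from UTC-1).
Yosef in UTC: 10:00-13:00, 16:45-19:15 (subtract 3h to convert from UTC+3).
Pita in UTC: 09:30-14:00, 15:30-20:00 (subtract 4h to convert from UTC+4).
Viktor in UTC: 09:30-14:45, 18:00-20:00 (add 7h to convert from UTC-7).
Zane in UTC: 09:00-15:15, 17:15-20:00 (subtract 3h to convert from UTC+3).
Kavya in UTC: 09:00-13:30, 16:00-20:00 (add 1h to convert from UTC-1).
Oona ∩ Gita: 10:00-11:15, 11:45-13:30, 16:30-19:00.
Oona ∩ Gita ∩ Yosef: 10:00-11:15, 11:45-13:00, 16:45-19:00.
Oona ∩ Gita ∩ Yosef ∩ Pita: 10:00-11:15, 11:45-13:00, 16:45-19:00.
Oona ∩ Gita ∩ Yosef ∩ Pita ∩ Viktor: 10:00-11:15, 11:45-13:00, 18:00-19:00.
Oona ∩ Gita ∩ Yosef ∩ Pita ∩ Viktor ∩ Zane: 10:00-11:15, 11:45-13:00, 18:00-19:00.
Oona ∩ Gita ∩ Yosef ∩ Pita ∩ Viktor ∩ Zane ∩ Kavya: 10:00-11:15, 11:45-13:00, 18:00-19:00.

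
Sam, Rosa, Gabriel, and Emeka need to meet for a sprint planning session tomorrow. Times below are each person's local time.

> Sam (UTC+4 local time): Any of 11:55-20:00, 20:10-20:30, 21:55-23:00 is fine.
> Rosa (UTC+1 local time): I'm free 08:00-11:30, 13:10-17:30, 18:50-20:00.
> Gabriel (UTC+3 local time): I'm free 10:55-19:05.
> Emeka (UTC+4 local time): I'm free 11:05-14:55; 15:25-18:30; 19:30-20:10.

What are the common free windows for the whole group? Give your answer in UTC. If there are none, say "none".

Sam in UTC: 07:55-16:00, 16:10-16:30, 17:55-19:00 (subtract 4h to convert from UTC+4).
Rosa in UTC: 07:00-10:30, 12:10-16:30, 17:50-19:00 (subtract 1h to convert from UTC+1).
Gabriel in UTC: 07:55-16:05 (subtract 3h to convert from UTC+3).
Emeka in UTC: 07:05-10:55, 11:25-14:30, 15:30-16:10 (subtract 4h to convert from UTC+4).
Sam ∩ Rosa: 07:55-10:30, 12:10-16:00, 16:10-16:30, 17:55-19:00.
Sam ∩ Rosa ∩ Gabriel: 07:55-10:30, 12:10-16:00.
Sam ∩ Rosa ∩ Gabriel ∩ Emeka: 07:55-10:30, 12:10-14:30, 15:30-16:00.

07:55-10:30, 12:10-14:30, 15:30-16:00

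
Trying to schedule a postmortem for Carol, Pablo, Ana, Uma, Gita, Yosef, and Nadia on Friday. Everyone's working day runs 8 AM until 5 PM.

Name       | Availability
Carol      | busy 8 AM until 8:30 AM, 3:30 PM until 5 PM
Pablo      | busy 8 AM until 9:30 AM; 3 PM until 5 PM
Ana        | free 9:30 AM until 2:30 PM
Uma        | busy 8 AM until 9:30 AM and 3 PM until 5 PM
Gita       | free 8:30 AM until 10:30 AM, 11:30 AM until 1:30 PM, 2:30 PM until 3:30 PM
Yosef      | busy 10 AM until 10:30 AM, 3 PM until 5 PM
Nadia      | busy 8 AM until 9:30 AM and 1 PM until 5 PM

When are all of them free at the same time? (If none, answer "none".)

Carol free: 08:30-15:30 (invert busy blocks within the working day).
Pablo free: 09:30-15:00 (invert busy blocks within the working day).
Ana free: 09:30-14:30.
Uma free: 09:30-15:00 (invert busy blocks within the working day).
Gita free: 08:30-10:30, 11:30-13:30, 14:30-15:30.
Yosef free: 08:00-10:00, 10:30-15:00 (invert busy blocks within the working day).
Nadia free: 09:30-13:00 (invert busy blocks within the working day).
Carol ∩ Pablo: 09:30-15:00.
Carol ∩ Pablo ∩ Ana: 09:30-14:30.
Carol ∩ Pablo ∩ Ana ∩ Uma: 09:30-14:30.
Carol ∩ Pablo ∩ Ana ∩ Uma ∩ Gita: 09:30-10:30, 11:30-13:30.
Carol ∩ Pablo ∩ Ana ∩ Uma ∩ Gita ∩ Yosef: 09:30-10:00, 11:30-13:30.
Carol ∩ Pablo ∩ Ana ∩ Uma ∩ Gita ∩ Yosef ∩ Nadia: 09:30-10:00, 11:30-13:00.
Those are the intersection windows.

09:30-10:00, 11:30-13:00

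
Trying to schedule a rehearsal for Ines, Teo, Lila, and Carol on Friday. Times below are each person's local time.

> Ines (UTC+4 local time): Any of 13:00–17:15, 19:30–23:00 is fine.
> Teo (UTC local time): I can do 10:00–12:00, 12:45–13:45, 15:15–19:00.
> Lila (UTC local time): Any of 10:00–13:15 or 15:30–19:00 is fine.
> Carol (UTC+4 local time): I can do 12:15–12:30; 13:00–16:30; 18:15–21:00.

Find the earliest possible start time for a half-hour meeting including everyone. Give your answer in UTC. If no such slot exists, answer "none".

Ines in UTC: 09:00-13:15, 15:30-19:00 (subtract 4h to convert from UTC+4).
Teo in UTC: 10:00-12:00, 12:45-13:45, 15:15-19:00.
Lila in UTC: 10:00-13:15, 15:30-19:00.
Carol in UTC: 08:15-08:30, 09:00-12:30, 14:15-17:00 (subtract 4h to convert from UTC+4).
Ines ∩ Teo: 10:00-12:00, 12:45-13:15, 15:30-19:00.
Ines ∩ Teo ∩ Lila: 10:00-12:00, 12:45-13:15, 15:30-19:00.
Ines ∩ Teo ∩ Lila ∩ Carol: 10:00-12:00, 15:30-17:00.
The first common window of at least 30 minutes is 10:00-12:00, so the earliest start is 10:00.

10:00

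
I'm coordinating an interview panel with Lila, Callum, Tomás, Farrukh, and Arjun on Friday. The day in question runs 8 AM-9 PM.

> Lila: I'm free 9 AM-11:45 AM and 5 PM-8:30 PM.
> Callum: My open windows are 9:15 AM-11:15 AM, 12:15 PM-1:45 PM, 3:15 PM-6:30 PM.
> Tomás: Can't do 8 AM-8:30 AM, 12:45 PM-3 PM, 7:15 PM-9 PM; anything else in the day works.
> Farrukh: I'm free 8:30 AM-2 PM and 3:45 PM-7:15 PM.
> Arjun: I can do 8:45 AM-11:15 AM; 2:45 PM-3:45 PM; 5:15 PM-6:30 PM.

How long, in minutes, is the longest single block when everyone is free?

120

Lila free: 09:00-11:45, 17:00-20:30.
Callum free: 09:15-11:15, 12:15-13:45, 15:15-18:30.
Tomás free: 08:30-12:45, 15:00-19:15 (invert busy blocks within the working day).
Farrukh free: 08:30-14:00, 15:45-19:15.
Arjun free: 08:45-11:15, 14:45-15:45, 17:15-18:30.
Lila ∩ Callum: 09:15-11:15, 17:00-18:30.
Lila ∩ Callum ∩ Tomás: 09:15-11:15, 17:00-18:30.
Lila ∩ Callum ∩ Tomás ∩ Farrukh: 09:15-11:15, 17:00-18:30.
Lila ∩ Callum ∩ Tomás ∩ Farrukh ∩ Arjun: 09:15-11:15, 17:15-18:30.
The longest is 09:15-11:15 at 120 minutes.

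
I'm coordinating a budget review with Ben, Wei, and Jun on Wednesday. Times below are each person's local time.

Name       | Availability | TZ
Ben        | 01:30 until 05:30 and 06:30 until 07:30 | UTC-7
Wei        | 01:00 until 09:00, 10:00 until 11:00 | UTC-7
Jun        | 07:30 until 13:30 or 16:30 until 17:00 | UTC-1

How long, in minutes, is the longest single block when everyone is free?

Ben in UTC: 08:30-12:30, 13:30-14:30 (add 7h to convert from UTC-7).
Wei in UTC: 08:00-16:00, 17:00-18:00 (add 7h to convert from UTC-7).
Jun in UTC: 08:30-14:30, 17:30-18:00 (add 1h to convert from UTC-1).
Ben ∩ Wei: 08:30-12:30, 13:30-14:30.
Ben ∩ Wei ∩ Jun: 08:30-12:30, 13:30-14:30.
So the common availability across everyone is 08:30-12:30, 13:30-14:30.
The longest is 08:30-12:30 at 240 minutes.

240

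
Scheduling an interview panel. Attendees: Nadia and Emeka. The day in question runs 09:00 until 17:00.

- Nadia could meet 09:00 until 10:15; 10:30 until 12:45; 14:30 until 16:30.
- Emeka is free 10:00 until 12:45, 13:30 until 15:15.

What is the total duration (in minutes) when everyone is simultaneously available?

Nadia ∩ Emeka: 10:00-10:15, 10:30-12:45, 14:30-15:15.
Those are the intersection windows.
Summing the common windows: 15 + 135 + 45 = 195 minutes.

195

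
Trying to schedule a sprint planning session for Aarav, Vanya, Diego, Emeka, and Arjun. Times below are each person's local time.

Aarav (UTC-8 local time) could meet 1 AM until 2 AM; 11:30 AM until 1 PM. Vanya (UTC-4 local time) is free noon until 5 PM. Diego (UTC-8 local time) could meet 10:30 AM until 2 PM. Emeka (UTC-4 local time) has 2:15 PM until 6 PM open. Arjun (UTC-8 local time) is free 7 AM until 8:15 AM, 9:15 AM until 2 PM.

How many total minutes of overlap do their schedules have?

Aarav in UTC: 09:00-10:00, 19:30-21:00 (add 8h to convert from UTC-8).
Vanya in UTC: 16:00-21:00 (add 4h to convert from UTC-4).
Diego in UTC: 18:30-22:00 (add 8h to convert from UTC-8).
Emeka in UTC: 18:15-22:00 (add 4h to convert from UTC-4).
Arjun in UTC: 15:00-16:15, 17:15-22:00 (add 8h to convert from UTC-8).
Aarav ∩ Vanya: 19:30-21:00.
Aarav ∩ Vanya ∩ Diego: 19:30-21:00.
Aarav ∩ Vanya ∩ Diego ∩ Emeka: 19:30-21:00.
Aarav ∩ Vanya ∩ Diego ∩ Emeka ∩ Arjun: 19:30-21:00.
That's a single block of 90 minutes.

90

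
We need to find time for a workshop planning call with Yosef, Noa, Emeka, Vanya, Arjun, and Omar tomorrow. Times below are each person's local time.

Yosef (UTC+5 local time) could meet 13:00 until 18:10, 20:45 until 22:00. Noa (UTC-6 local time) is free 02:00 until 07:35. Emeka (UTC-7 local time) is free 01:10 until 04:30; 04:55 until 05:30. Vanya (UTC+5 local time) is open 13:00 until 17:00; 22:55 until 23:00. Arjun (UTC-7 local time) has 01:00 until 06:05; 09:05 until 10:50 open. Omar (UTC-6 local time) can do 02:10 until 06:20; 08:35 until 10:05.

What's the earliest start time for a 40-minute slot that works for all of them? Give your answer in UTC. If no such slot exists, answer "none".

Yosef in UTC: 08:00-13:10, 15:45-17:00 (subtract 5h to convert from UTC+5).
Noa in UTC: 08:00-13:35 (add 6h to convert from UTC-6).
Emeka in UTC: 08:10-11:30, 11:55-12:30 (add 7h to convert from UTC-7).
Vanya in UTC: 08:00-12:00, 17:55-18:00 (subtract 5h to convert from UTC+5).
Arjun in UTC: 08:00-13:05, 16:05-17:50 (add 7h to convert from UTC-7).
Omar in UTC: 08:10-12:20, 14:35-16:05 (add 6h to convert from UTC-6).
Yosef ∩ Noa: 08:00-13:10.
Yosef ∩ Noa ∩ Emeka: 08:10-11:30, 11:55-12:30.
Yosef ∩ Noa ∩ Emeka ∩ Vanya: 08:10-11:30, 11:55-12:00.
Yosef ∩ Noa ∩ Emeka ∩ Vanya ∩ Arjun: 08:10-11:30, 11:55-12:00.
Yosef ∩ Noa ∩ Emeka ∩ Vanya ∩ Arjun ∩ Omar: 08:10-11:30, 11:55-12:00.
So the common availability across everyone is 08:10-11:30, 11:55-12:00.
The first common window of at least 40 minutes is 08:10-11:30, so the earliest start is 08:10.

08:10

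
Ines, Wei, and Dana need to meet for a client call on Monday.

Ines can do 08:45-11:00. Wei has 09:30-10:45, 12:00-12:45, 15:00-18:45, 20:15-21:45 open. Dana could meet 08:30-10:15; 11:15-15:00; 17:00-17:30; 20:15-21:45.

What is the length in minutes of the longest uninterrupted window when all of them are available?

Ines ∩ Wei: 09:30-10:45.
Ines ∩ Wei ∩ Dana: 09:30-10:15.
The longest is 09:30-10:15 at 45 minutes.

45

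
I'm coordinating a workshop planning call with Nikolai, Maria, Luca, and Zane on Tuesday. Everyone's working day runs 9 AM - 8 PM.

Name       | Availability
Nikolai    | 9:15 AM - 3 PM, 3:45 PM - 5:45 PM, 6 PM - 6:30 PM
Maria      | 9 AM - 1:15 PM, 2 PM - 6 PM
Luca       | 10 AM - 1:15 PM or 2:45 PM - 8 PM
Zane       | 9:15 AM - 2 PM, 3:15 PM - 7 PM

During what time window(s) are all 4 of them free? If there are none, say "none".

Nikolai ∩ Maria: 09:15-13:15, 14:00-15:00, 15:45-17:45.
Nikolai ∩ Maria ∩ Luca: 10:00-13:15, 14:45-15:00, 15:45-17:45.
Nikolai ∩ Maria ∩ Luca ∩ Zane: 10:00-13:15, 15:45-17:45.

10:00-13:15, 15:45-17:45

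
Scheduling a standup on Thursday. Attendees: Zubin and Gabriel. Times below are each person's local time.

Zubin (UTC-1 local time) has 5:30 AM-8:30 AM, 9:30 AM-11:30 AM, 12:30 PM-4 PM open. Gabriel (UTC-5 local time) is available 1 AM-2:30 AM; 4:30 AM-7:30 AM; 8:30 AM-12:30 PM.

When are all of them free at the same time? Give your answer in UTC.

06:30-07:30, 10:30-12:30, 13:30-17:00

Zubin in UTC: 06:30-09:30, 10:30-12:30, 13:30-17:00 (add 1h to convert from UTC-1).
Gabriel in UTC: 06:00-07:30, 09:30-12:30, 13:30-17:30 (add 5h to convert from UTC-5).
Zubin ∩ Gabriel: 06:30-07:30, 10:30-12:30, 13:30-17:00.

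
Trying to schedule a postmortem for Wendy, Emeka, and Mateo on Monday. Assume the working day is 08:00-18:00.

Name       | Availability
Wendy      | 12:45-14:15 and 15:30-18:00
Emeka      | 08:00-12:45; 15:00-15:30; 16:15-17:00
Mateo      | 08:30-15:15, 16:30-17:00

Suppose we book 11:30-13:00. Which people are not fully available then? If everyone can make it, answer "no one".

Emeka, Wendy

Wendy: not fully free for 11:30-13:00. Emeka: not fully free for 11:30-13:00. Mateo: free for 11:30-13:00.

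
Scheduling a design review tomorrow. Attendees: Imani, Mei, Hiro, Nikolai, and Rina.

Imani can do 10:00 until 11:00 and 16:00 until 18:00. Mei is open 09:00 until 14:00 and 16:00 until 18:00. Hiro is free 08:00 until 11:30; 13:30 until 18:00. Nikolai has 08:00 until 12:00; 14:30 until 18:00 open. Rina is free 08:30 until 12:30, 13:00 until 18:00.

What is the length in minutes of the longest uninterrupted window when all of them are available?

Imani ∩ Mei: 10:00-11:00, 16:00-18:00.
Imani ∩ Mei ∩ Hiro: 10:00-11:00, 16:00-18:00.
Imani ∩ Mei ∩ Hiro ∩ Nikolai: 10:00-11:00, 16:00-18:00.
Imani ∩ Mei ∩ Hiro ∩ Nikolai ∩ Rina: 10:00-11:00, 16:00-18:00.
The longest is 16:00-18:00 at 120 minutes.

120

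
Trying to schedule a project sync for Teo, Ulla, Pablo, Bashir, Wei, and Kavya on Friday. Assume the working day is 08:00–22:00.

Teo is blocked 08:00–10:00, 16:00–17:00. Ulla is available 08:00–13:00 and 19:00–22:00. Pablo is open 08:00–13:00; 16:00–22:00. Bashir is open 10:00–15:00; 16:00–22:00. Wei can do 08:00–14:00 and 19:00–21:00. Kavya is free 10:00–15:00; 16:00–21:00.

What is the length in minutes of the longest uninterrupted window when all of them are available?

Teo free: 10:00-16:00, 17:00-22:00 (invert busy blocks within the working day).
Ulla free: 08:00-13:00, 19:00-22:00.
Pablo free: 08:00-13:00, 16:00-22:00.
Bashir free: 10:00-15:00, 16:00-22:00.
Wei free: 08:00-14:00, 19:00-21:00.
Kavya free: 10:00-15:00, 16:00-21:00.
Teo ∩ Ulla: 10:00-13:00, 19:00-22:00.
Teo ∩ Ulla ∩ Pablo: 10:00-13:00, 19:00-22:00.
Teo ∩ Ulla ∩ Pablo ∩ Bashir: 10:00-13:00, 19:00-22:00.
Teo ∩ Ulla ∩ Pablo ∩ Bashir ∩ Wei: 10:00-13:00, 19:00-21:00.
Teo ∩ Ulla ∩ Pablo ∩ Bashir ∩ Wei ∩ Kavya: 10:00-13:00, 19:00-21:00.
Those are the intersection windows.
The longest is 10:00-13:00 at 180 minutes.

180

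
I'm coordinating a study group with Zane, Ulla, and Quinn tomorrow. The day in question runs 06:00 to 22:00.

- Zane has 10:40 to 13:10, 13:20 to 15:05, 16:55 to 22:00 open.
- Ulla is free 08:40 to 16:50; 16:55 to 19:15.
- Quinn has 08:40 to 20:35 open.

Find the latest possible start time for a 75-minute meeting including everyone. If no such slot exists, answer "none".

Zane ∩ Ulla: 10:40-13:10, 13:20-15:05, 16:55-19:15.
Zane ∩ Ulla ∩ Quinn: 10:40-13:10, 13:20-15:05, 16:55-19:15.
So the common availability across everyone is 10:40-13:10, 13:20-15:05, 16:55-19:15.
The last common window of at least 75 minutes is 16:55-19:15; a 75-minute meeting can start as late as 18:00 and still end by 19:15.

18:00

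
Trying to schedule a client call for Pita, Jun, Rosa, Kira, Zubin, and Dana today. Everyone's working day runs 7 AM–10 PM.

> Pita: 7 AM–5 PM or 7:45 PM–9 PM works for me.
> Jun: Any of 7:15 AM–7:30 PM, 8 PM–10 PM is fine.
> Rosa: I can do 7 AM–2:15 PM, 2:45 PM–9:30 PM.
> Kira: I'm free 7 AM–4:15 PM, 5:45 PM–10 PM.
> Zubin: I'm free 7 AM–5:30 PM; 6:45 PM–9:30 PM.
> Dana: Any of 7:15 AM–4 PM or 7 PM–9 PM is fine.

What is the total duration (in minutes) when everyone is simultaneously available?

Pita ∩ Jun: 07:15-17:00, 20:00-21:00.
Pita ∩ Jun ∩ Rosa: 07:15-14:15, 14:45-17:00, 20:00-21:00.
Pita ∩ Jun ∩ Rosa ∩ Kira: 07:15-14:15, 14:45-16:15, 20:00-21:00.
Pita ∩ Jun ∩ Rosa ∩ Kira ∩ Zubin: 07:15-14:15, 14:45-16:15, 20:00-21:00.
Pita ∩ Jun ∩ Rosa ∩ Kira ∩ Zubin ∩ Dana: 07:15-14:15, 14:45-16:00, 20:00-21:00.
Summing the common windows: 420 + 75 + 60 = 555 minutes.

555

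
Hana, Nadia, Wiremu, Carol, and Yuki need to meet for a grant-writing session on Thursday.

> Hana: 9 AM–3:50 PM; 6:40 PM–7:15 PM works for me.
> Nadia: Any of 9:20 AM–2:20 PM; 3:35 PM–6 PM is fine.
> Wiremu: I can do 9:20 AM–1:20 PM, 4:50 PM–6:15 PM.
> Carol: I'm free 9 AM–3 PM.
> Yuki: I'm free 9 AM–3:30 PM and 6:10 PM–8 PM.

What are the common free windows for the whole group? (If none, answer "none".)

09:20-13:20

Hana ∩ Nadia: 09:20-14:20, 15:35-15:50.
Hana ∩ Nadia ∩ Wiremu: 09:20-13:20.
Hana ∩ Nadia ∩ Wiremu ∩ Carol: 09:20-13:20.
Hana ∩ Nadia ∩ Wiremu ∩ Carol ∩ Yuki: 09:20-13:20.
Those are the intersection windows.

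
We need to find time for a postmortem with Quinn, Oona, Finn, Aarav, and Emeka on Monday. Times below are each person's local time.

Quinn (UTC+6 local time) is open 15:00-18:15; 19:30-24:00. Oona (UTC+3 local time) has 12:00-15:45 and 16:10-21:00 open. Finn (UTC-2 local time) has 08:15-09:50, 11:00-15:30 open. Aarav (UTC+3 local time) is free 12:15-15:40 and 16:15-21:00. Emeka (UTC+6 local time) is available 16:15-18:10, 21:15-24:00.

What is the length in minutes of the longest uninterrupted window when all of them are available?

Quinn in UTC: 09:00-12:15, 13:30-18:00 (subtract 6h to convert from UTC+6).
Oona in UTC: 09:00-12:45, 13:10-18:00 (subtract 3h to convert from UTC+3).
Finn in UTC: 10:15-11:50, 13:00-17:30 (add 2h to convert from UTC-2).
Aarav in UTC: 09:15-12:40, 13:15-18:00 (subtract 3h to convert from UTC+3).
Emeka in UTC: 10:15-12:10, 15:15-18:00 (subtract 6h to convert from UTC+6).
Quinn ∩ Oona: 09:00-12:15, 13:30-18:00.
Quinn ∩ Oona ∩ Finn: 10:15-11:50, 13:30-17:30.
Quinn ∩ Oona ∩ Finn ∩ Aarav: 10:15-11:50, 13:30-17:30.
Quinn ∩ Oona ∩ Finn ∩ Aarav ∩ Emeka: 10:15-11:50, 15:15-17:30.
The longest is 15:15-17:30 at 135 minutes.

135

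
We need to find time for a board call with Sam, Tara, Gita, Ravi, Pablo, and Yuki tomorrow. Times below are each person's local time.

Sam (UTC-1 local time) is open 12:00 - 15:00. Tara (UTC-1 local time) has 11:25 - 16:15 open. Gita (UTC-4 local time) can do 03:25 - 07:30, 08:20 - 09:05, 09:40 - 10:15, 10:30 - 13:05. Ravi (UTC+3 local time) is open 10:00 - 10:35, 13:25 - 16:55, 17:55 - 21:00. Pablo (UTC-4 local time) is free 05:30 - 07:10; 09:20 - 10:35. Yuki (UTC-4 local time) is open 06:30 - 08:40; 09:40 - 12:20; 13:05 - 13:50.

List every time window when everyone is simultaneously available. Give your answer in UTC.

13:40-13:55

Sam in UTC: 13:00-16:00 (add 1h to convert from UTC-1).
Tara in UTC: 12:25-17:15 (add 1h to convert from UTC-1).
Gita in UTC: 07:25-11:30, 12:20-13:05, 13:40-14:15, 14:30-17:05 (add 4h to convert from UTC-4).
Ravi in UTC: 07:00-07:35, 10:25-13:55, 14:55-18:00 (subtract 3h to convert from UTC+3).
Pablo in UTC: 09:30-11:10, 13:20-14:35 (add 4h to convert from UTC-4).
Yuki in UTC: 10:30-12:40, 13:40-16:20, 17:05-17:50 (add 4h to convert from UTC-4).
Sam ∩ Tara: 13:00-16:00.
Sam ∩ Tara ∩ Gita: 13:00-13:05, 13:40-14:15, 14:30-16:00.
Sam ∩ Tara ∩ Gita ∩ Ravi: 13:00-13:05, 13:40-13:55, 14:55-16:00.
Sam ∩ Tara ∩ Gita ∩ Ravi ∩ Pablo: 13:40-13:55.
Sam ∩ Tara ∩ Gita ∩ Ravi ∩ Pablo ∩ Yuki: 13:40-13:55.
Those are the intersection windows.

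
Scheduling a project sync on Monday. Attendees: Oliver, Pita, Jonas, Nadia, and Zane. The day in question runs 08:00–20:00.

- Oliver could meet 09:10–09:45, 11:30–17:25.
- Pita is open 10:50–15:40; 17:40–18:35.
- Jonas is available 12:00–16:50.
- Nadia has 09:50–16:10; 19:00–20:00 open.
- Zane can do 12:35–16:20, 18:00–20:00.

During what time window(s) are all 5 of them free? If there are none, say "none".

Oliver ∩ Pita: 11:30-15:40.
Oliver ∩ Pita ∩ Jonas: 12:00-15:40.
Oliver ∩ Pita ∩ Jonas ∩ Nadia: 12:00-15:40.
Oliver ∩ Pita ∩ Jonas ∩ Nadia ∩ Zane: 12:35-15:40.

12:35-15:40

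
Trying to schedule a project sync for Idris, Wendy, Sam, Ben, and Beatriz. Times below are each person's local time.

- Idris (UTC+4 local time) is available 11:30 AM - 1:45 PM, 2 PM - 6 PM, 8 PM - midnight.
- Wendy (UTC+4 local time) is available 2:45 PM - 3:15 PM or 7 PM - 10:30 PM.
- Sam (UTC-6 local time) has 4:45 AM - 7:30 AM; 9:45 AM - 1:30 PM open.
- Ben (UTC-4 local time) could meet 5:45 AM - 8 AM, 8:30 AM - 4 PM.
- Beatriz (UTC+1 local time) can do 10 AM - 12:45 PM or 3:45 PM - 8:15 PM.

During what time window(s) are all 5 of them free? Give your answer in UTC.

10:45-11:15, 16:00-18:30

Idris in UTC: 07:30-09:45, 10:00-14:00, 16:00-20:00 (subtract 4h to convert from UTC+4).
Wendy in UTC: 10:45-11:15, 15:00-18:30 (subtract 4h to convert from UTC+4).
Sam in UTC: 10:45-13:30, 15:45-19:30 (add 6h to convert from UTC-6).
Ben in UTC: 09:45-12:00, 12:30-20:00 (add 4h to convert from UTC-4).
Beatriz in UTC: 09:00-11:45, 14:45-19:15 (subtract 1h to convert from UTC+1).
Idris ∩ Wendy: 10:45-11:15, 16:00-18:30.
Idris ∩ Wendy ∩ Sam: 10:45-11:15, 16:00-18:30.
Idris ∩ Wendy ∩ Sam ∩ Ben: 10:45-11:15, 16:00-18:30.
Idris ∩ Wendy ∩ Sam ∩ Ben ∩ Beatriz: 10:45-11:15, 16:00-18:30.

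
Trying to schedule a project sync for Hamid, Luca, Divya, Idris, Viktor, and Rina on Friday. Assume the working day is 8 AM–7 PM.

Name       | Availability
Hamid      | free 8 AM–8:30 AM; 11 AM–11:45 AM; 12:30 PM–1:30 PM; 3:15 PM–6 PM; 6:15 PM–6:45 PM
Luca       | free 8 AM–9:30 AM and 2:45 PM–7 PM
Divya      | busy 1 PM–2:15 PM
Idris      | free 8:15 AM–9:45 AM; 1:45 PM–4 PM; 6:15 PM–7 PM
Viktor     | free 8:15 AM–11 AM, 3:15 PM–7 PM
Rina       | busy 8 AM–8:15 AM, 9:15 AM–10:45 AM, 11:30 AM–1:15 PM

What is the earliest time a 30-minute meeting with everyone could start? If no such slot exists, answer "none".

15:15

Hamid free: 08:00-08:30, 11:00-11:45, 12:30-13:30, 15:15-18:00, 18:15-18:45.
Luca free: 08:00-09:30, 14:45-19:00.
Divya free: 08:00-13:00, 14:15-19:00 (invert busy blocks within the working day).
Idris free: 08:15-09:45, 13:45-16:00, 18:15-19:00.
Viktor free: 08:15-11:00, 15:15-19:00.
Rina free: 08:15-09:15, 10:45-11:30, 13:15-19:00 (invert busy blocks within the working day).
Hamid ∩ Luca: 08:00-08:30, 15:15-18:00, 18:15-18:45.
Hamid ∩ Luca ∩ Divya: 08:00-08:30, 15:15-18:00, 18:15-18:45.
Hamid ∩ Luca ∩ Divya ∩ Idris: 08:15-08:30, 15:15-16:00, 18:15-18:45.
Hamid ∩ Luca ∩ Divya ∩ Idris ∩ Viktor: 08:15-08:30, 15:15-16:00, 18:15-18:45.
Hamid ∩ Luca ∩ Divya ∩ Idris ∩ Viktor ∩ Rina: 08:15-08:30, 15:15-16:00, 18:15-18:45.
The first common window of at least 30 minutes is 15:15-16:00, so the earliest start is 15:15.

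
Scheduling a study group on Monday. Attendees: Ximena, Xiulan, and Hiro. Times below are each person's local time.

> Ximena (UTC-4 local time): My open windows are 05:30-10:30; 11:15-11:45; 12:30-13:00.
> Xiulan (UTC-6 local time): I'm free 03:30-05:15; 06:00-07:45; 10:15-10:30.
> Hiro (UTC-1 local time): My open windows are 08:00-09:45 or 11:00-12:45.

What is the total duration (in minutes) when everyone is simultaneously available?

Ximena in UTC: 09:30-14:30, 15:15-15:45, 16:30-17:00 (add 4h to convert from UTC-4).
Xiulan in UTC: 09:30-11:15, 12:00-13:45, 16:15-16:30 (add 6h to convert from UTC-6).
Hiro in UTC: 09:00-10:45, 12:00-13:45 (add 1h to convert from UTC-1).
Ximena ∩ Xiulan: 09:30-11:15, 12:00-13:45.
Ximena ∩ Xiulan ∩ Hiro: 09:30-10:45, 12:00-13:45.
Summing the common windows: 75 + 105 = 180 minutes.

180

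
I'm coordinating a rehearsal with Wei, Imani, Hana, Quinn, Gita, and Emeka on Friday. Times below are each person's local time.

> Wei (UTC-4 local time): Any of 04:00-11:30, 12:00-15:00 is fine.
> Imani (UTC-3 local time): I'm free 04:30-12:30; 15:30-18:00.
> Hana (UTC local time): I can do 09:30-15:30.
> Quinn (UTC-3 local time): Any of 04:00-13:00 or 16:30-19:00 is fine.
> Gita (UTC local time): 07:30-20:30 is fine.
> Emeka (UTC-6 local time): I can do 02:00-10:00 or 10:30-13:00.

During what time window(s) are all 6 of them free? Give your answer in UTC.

Wei in UTC: 08:00-15:30, 16:00-19:00 (add 4h to convert from UTC-4).
Imani in UTC: 07:30-15:30, 18:30-21:00 (add 3h to convert from UTC-3).
Hana in UTC: 09:30-15:30.
Quinn in UTC: 07:00-16:00, 19:30-22:00 (add 3h to convert from UTC-3).
Gita in UTC: 07:30-20:30.
Emeka in UTC: 08:00-16:00, 16:30-19:00 (add 6h to convert from UTC-6).
Wei ∩ Imani: 08:00-15:30, 18:30-19:00.
Wei ∩ Imani ∩ Hana: 09:30-15:30.
Wei ∩ Imani ∩ Hana ∩ Quinn: 09:30-15:30.
Wei ∩ Imani ∩ Hana ∩ Quinn ∩ Gita: 09:30-15:30.
Wei ∩ Imani ∩ Hana ∩ Quinn ∩ Gita ∩ Emeka: 09:30-15:30.
So the common availability across everyone is 09:30-15:30.

09:30-15:30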